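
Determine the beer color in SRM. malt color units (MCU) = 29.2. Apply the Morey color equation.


SRM = 1.4922 · MCU^0.6859
SRM = 1.4922 · 29.2^0.6859

15.0985 SRM


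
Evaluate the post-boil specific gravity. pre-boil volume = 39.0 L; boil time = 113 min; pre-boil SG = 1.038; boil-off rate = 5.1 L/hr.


V_post = V_pre − rate·(t/60);  SG_post = 1 + (SG_pre−1)·V_pre/V_post
V_post = 39.0 − 5.1·(113/60) = 29.3950
SG_post = 1 + (1.038 − 1)·39.0/29.3950

1.0504


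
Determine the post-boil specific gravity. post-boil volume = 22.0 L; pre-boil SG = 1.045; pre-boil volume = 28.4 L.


SG_post = 1 + (SG_pre − 1)·V_pre/V_post
pts_pre = (1.045 − 1)·1000 = 45.0000
pts_post = 45.0000·28.4/22.0 = 58.0909
SG_post = 1 + 58.0909/1000

1.0581


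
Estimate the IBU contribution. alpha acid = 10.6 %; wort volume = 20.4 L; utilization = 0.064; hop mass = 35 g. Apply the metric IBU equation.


IBU = (α/100)·mass·U·1000 / V
IBU = (10.6/100)·35·0.064·1000 / 20.4

11.6392 IBU


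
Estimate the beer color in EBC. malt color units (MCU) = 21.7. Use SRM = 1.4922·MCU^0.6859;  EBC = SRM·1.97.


SRM = 1.4922·21.7^0.6859 = 12.3170
EBC = 12.3170·1.97

24.2645 EBC


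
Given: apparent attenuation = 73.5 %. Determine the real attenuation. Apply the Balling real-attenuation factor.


RA = AA · 0.8192
RA = 73.5 · 0.8192

60.2112 %


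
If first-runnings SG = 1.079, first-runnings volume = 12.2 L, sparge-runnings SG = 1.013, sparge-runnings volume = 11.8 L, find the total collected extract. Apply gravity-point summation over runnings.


total = Σ (SG_i − 1)·1000·V_i
first = (1.079 − 1)·1000·12.2 = 963.8000
sparge = (1.013 − 1)·1000·11.8 = 153.4000
total = 963.8000 + 153.4000

1117.2000 gravity·L


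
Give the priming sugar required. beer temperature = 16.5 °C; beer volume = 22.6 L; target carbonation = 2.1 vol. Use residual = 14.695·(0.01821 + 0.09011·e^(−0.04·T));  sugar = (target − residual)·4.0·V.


residual = 14.695·(0.01821 + 0.09011·e^(−0.04·16.5)) = 0.9520
sugar = (2.1 − 0.9520)·4.0·22.6

103.7798 g


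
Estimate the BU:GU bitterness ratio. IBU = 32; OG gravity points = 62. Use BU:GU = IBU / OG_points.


BU:GU = 32 / 62

0.5161


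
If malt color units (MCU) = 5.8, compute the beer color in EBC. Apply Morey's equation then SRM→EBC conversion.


SRM = 1.4922·MCU^0.6859;  EBC = SRM·1.97
SRM = 1.4922·5.8^0.6859 = 4.9827
EBC = 4.9827·1.97

9.8159 EBC


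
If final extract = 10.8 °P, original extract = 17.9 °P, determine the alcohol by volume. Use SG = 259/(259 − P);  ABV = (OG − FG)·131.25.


OG = 259/(259 − 17.9) = 1.0742
FG = 259/(259 − 10.8) = 1.0435
ABV = (1.0742 − 1.0435)·131.25

4.0333 % ABV


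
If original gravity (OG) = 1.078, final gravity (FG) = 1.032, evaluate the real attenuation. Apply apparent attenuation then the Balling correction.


AA = (OG−FG)/(OG−1)·100;  RA = AA·0.8192
AA = (1.078 − 1.032)/(1.078 − 1)·100 = 58.9744
RA = 58.9744·0.8192

48.3118 %


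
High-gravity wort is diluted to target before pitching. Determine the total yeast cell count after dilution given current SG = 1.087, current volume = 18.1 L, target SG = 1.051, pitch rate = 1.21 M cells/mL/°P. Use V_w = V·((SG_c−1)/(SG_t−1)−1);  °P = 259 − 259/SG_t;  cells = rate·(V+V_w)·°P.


V_w = 18.1·((1.087−1)/(1.051−1)−1) = 12.7765
V_final = 18.1 + 12.7765 = 30.8765
°P = 259 − 259/1.051 = 12.5680
cells = 1.21·30.8765·12.5680

469.5483 billion cells


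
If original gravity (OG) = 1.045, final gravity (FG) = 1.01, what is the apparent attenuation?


AA = (OG − FG)/(OG − 1) · 100
AA = (1.045 − 1.01)/(1.045 − 1) · 100

77.7778 %


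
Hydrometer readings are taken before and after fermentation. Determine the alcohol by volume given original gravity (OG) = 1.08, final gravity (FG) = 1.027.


ABV = (OG − FG) · 131.25
ABV = (1.08 − 1.027) · 131.25

6.9563 % ABV


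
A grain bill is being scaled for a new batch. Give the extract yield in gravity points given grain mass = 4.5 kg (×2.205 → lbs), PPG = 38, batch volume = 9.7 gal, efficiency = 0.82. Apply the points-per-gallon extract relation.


points = lbs × PPG × eff / vol
lbs = 4.5 × 2.205 = 9.9225
points = 9.9225 × 38 × 0.82 / 9.7

31.8748 points


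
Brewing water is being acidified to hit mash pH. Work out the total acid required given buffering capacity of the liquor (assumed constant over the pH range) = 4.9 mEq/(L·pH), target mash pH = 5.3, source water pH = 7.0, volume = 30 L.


acid = buffering capacity · (pH_source − pH_target) · V
acid = 4.9 · (7.0 − 5.3) · 30

249.9000 mEq


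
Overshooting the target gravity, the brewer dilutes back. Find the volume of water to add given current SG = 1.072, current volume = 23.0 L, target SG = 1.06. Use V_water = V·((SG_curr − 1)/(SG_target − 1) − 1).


V_water = 23.0·((1.072 − 1)/(1.06 − 1) − 1)

4.6000 L


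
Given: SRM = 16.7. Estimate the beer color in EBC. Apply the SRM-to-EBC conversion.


EBC = SRM · 1.97
EBC = 16.7 · 1.97

32.8990 EBC


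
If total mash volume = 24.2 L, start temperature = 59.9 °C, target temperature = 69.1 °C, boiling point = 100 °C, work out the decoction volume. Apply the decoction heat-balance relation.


V_dec = V_total·(T_target − T_start)/(T_boil − T_start)
V_dec = 24.2·(69.1 − 59.9)/(100 − 59.9)

5.5521 L


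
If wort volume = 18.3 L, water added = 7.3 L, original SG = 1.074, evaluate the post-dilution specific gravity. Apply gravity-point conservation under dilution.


SG_new = 1 + (SG_old − 1)·V_old/(V_old + V_water)
pts = (1.074 − 1)·1000·18.3/(18.3 + 7.3) = 52.8984
SG_new = 1 + 52.8984/1000

1.0529


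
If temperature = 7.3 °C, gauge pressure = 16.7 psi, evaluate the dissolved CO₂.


vols = (P + 14.695)·(0.01821 + 0.09011·e^(−0.04·T))
vols = (16.7 + 14.695)·(0.01821 + 0.09011·e^(−0.04·7.3))

2.6843 volumes


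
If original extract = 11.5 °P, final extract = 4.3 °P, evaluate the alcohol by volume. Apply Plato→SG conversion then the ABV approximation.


SG = 259/(259 − P);  ABV = (OG − FG)·131.25
OG = 259/(259 − 11.5) = 1.0465
FG = 259/(259 − 4.3) = 1.0169
ABV = (1.0465 − 1.0169)·131.25

3.8826 % ABV


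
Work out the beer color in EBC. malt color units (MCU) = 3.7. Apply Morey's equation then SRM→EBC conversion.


SRM = 1.4922·MCU^0.6859;  EBC = SRM·1.97
SRM = 1.4922·3.7^0.6859 = 3.6606
EBC = 3.6606·1.97

7.2115 EBC


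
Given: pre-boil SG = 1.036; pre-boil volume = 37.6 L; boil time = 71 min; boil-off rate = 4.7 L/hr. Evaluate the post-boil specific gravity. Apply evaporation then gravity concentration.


V_post = V_pre − rate·(t/60);  SG_post = 1 + (SG_pre−1)·V_pre/V_post
V_post = 37.6 − 4.7·(71/60) = 32.0383
SG_post = 1 + (1.036 − 1)·37.6/32.0383

1.0422


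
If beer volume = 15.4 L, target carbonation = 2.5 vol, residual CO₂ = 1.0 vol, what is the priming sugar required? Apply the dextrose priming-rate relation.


sugar = (target − residual)·4.0·V
sugar = (2.5 − 1.0)·4.0·15.4

92.4000 g


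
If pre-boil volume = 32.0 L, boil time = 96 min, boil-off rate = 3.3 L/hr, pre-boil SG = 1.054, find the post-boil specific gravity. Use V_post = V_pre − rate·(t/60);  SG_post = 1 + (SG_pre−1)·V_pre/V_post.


V_post = 32.0 − 3.3·(96/60) = 26.7200
SG_post = 1 + (1.054 − 1)·32.0/26.7200

1.0647


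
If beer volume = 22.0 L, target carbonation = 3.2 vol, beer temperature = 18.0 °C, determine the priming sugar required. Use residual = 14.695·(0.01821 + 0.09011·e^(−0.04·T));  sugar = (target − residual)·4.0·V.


residual = 14.695·(0.01821 + 0.09011·e^(−0.04·18.0)) = 0.9121
sugar = (3.2 − 0.9121)·4.0·22.0

201.3319 g


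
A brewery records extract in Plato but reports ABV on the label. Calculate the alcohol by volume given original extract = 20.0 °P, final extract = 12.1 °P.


SG = 259/(259 − P);  ABV = (OG − FG)·131.25
OG = 259/(259 − 20.0) = 1.0837
FG = 259/(259 − 12.1) = 1.0490
ABV = (1.0837 − 1.0490)·131.25

4.5510 % ABV


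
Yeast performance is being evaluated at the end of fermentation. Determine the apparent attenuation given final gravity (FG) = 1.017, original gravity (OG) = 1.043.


AA = (OG − FG)/(OG − 1) · 100
AA = (1.043 − 1.017)/(1.043 − 1) · 100

60.4651 %


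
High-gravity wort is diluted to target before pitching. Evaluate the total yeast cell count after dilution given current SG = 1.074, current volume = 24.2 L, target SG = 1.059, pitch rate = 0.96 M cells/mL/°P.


V_w = V·((SG_c−1)/(SG_t−1)−1);  °P = 259 − 259/SG_t;  cells = rate·(V+V_w)·°P
V_w = 24.2·((1.074−1)/(1.059−1)−1) = 6.1525
V_final = 24.2 + 6.1525 = 30.3525
°P = 259 − 259/1.059 = 14.4297
cells = 0.96·30.3525·14.4297

420.4575 billion cells


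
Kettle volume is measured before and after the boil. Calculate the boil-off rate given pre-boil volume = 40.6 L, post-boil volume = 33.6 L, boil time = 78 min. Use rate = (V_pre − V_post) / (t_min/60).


rate = (40.6 − 33.6) / (78/60)

5.3846 L/hr


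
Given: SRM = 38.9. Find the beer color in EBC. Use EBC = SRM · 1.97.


EBC = 38.9 · 1.97

76.6330 EBC


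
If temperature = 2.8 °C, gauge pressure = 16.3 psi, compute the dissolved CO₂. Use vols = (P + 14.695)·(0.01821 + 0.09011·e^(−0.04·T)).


vols = (16.3 + 14.695)·(0.01821 + 0.09011·e^(−0.04·2.8))

3.0614 volumes


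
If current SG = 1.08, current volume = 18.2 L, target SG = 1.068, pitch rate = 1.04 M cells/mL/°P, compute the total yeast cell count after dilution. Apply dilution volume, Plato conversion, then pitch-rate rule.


V_w = V·((SG_c−1)/(SG_t−1)−1);  °P = 259 − 259/SG_t;  cells = rate·(V+V_w)·°P
V_w = 18.2·((1.08−1)/(1.068−1)−1) = 3.2118
V_final = 18.2 + 3.2118 = 21.4118
°P = 259 − 259/1.068 = 16.4906
cells = 1.04·21.4118·16.4906

367.2174 billion cells


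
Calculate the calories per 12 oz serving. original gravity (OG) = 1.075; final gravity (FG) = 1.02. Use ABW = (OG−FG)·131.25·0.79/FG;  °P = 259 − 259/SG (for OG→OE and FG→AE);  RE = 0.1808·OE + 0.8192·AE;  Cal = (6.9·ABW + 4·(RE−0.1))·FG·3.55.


ABW = (1.075 − 1.02)·131.25·0.79/1.02 = 5.5910
OE = 259 − 259/1.075 = 18.0698 °P
AE = 259 − 259/1.02 = 5.0784 °P
RE = 0.1808·18.0698 + 0.8192·5.0784 = 7.4273 °P
Cal = (6.9·5.5910 + 4·(7.4273−0.1))·1.02·3.55

245.8185 kcal


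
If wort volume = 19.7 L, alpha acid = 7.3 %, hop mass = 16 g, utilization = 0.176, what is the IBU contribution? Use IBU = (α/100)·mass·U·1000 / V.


IBU = (7.3/100)·16·0.176·1000 / 19.7

10.4349 IBU


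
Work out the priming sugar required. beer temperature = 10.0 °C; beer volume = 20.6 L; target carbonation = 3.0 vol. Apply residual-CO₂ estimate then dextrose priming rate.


residual = 14.695·(0.01821 + 0.09011·e^(−0.04·T));  sugar = (target − residual)·4.0·V
residual = 14.695·(0.01821 + 0.09011·e^(−0.04·10.0)) = 1.1552
sugar = (3.0 − 1.1552)·4.0·20.6

152.0106 g


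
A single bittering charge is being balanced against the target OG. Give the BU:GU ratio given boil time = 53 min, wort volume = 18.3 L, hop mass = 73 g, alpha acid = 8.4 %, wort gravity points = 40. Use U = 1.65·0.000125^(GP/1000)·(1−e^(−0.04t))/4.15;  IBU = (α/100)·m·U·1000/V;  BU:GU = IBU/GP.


U = 1.65·0.000125^(40/1000)·(1−e^(−0.04·53))/4.15 = 0.2442
IBU = (8.4/100)·73·0.2442·1000/18.3 = 81.8334
BU:GU = 81.8334/40

2.0458


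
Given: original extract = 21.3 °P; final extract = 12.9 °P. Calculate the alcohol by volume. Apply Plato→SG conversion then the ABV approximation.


SG = 259/(259 − P);  ABV = (OG − FG)·131.25
OG = 259/(259 − 21.3) = 1.0896
FG = 259/(259 − 12.9) = 1.0524
ABV = (1.0896 − 1.0524)·131.25

4.8813 % ABV


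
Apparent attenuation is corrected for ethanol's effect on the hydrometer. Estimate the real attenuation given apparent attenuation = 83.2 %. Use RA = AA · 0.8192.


RA = 83.2 · 0.8192

68.1574 %


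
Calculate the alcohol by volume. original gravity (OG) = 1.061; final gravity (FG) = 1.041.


ABV = (OG − FG) · 131.25
ABV = (1.061 − 1.041) · 131.25

2.6250 % ABV


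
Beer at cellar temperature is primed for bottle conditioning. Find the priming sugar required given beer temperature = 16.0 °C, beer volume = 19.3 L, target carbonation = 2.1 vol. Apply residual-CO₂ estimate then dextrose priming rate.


residual = 14.695·(0.01821 + 0.09011·e^(−0.04·T));  sugar = (target − residual)·4.0·V
residual = 14.695·(0.01821 + 0.09011·e^(−0.04·16.0)) = 0.9658
sugar = (2.1 − 0.9658)·4.0·19.3

87.5588 g


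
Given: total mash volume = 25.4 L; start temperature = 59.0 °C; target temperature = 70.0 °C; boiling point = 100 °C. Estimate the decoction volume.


V_dec = V_total·(T_target − T_start)/(T_boil − T_start)
V_dec = 25.4·(70.0 − 59.0)/(100 − 59.0)

6.8146 L


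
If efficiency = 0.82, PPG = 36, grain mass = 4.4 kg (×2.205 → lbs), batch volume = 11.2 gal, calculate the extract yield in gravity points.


points = lbs × PPG × eff / vol
lbs = 4.4 × 2.205 = 9.7020
points = 9.7020 × 36 × 0.82 / 11.2

25.5717 points


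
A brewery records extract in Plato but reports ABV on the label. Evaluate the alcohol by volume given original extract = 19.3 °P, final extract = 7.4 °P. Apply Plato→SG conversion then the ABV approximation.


SG = 259/(259 − P);  ABV = (OG − FG)·131.25
OG = 259/(259 − 19.3) = 1.0805
FG = 259/(259 − 7.4) = 1.0294
ABV = (1.0805 − 1.0294)·131.25

6.7076 % ABV


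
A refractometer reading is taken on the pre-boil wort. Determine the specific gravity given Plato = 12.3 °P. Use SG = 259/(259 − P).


SG = 259/(259 − 12.3)

1.0499


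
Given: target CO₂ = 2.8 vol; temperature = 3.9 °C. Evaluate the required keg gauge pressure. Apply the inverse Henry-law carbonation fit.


psi = vols/(0.01821 + 0.09011·e^(−0.04·T)) − 14.695
psi = 2.8/(0.01821 + 0.09011·e^(−0.04·3.9)) − 14.695

14.6845 psi


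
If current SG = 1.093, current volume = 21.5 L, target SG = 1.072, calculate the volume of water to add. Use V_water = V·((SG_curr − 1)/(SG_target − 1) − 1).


V_water = 21.5·((1.093 − 1)/(1.072 − 1) − 1)

6.2708 L


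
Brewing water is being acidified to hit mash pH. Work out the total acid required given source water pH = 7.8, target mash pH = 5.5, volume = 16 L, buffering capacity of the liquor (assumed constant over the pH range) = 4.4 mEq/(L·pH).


acid = buffering capacity · (pH_source − pH_target) · V
acid = 4.4 · (7.8 − 5.5) · 16

161.9200 mEq


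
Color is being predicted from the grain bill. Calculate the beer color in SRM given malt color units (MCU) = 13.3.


SRM = 1.4922 · MCU^0.6859
SRM = 1.4922 · 13.3^0.6859

8.8039 SRM


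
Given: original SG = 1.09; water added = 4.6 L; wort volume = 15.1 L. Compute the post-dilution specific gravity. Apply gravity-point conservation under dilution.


SG_new = 1 + (SG_old − 1)·V_old/(V_old + V_water)
pts = (1.09 − 1)·1000·15.1/(15.1 + 4.6) = 68.9848
SG_new = 1 + 68.9848/1000

1.0690


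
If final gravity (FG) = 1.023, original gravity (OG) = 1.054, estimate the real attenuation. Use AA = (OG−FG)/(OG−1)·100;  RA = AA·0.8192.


AA = (1.054 − 1.023)/(1.054 − 1)·100 = 57.4074
RA = 57.4074·0.8192

47.0281 %


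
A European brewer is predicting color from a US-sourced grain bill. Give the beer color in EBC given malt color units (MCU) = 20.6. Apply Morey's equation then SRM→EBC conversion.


SRM = 1.4922·MCU^0.6859;  EBC = SRM·1.97
SRM = 1.4922·20.6^0.6859 = 11.8853
EBC = 11.8853·1.97

23.4140 EBC


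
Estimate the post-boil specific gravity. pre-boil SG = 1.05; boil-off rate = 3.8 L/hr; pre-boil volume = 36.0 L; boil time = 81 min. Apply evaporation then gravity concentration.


V_post = V_pre − rate·(t/60);  SG_post = 1 + (SG_pre−1)·V_pre/V_post
V_post = 36.0 − 3.8·(81/60) = 30.8700
SG_post = 1 + (1.05 − 1)·36.0/30.8700

1.0583


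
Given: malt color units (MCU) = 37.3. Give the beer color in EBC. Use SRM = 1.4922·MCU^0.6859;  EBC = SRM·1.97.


SRM = 1.4922·37.3^0.6859 = 17.8592
EBC = 17.8592·1.97

35.1826 EBC


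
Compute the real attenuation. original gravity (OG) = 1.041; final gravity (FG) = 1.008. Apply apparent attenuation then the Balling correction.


AA = (OG−FG)/(OG−1)·100;  RA = AA·0.8192
AA = (1.041 − 1.008)/(1.041 − 1)·100 = 80.4878
RA = 80.4878·0.8192

65.9356 %


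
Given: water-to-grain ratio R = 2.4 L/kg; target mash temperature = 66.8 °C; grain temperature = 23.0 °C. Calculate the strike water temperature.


T_strike = (0.41/R)·(T_mash − T_grain) + T_mash
T_strike = (0.41/2.4)·(66.8 − 23.0) + 66.8

74.2825 °C


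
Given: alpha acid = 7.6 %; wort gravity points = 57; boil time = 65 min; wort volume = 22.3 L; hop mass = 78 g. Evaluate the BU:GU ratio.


U = 1.65·0.000125^(GP/1000)·(1−e^(−0.04t))/4.15;  IBU = (α/100)·m·U·1000/V;  BU:GU = IBU/GP
U = 1.65·0.000125^(57/1000)·(1−e^(−0.04·65))/4.15 = 0.2205
IBU = (7.6/100)·78·0.2205·1000/22.3 = 58.6200
BU:GU = 58.6200/57

1.0284


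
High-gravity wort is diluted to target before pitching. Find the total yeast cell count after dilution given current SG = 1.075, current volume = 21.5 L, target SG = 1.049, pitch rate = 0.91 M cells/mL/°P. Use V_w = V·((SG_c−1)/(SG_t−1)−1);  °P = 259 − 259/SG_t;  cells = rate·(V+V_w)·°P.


V_w = 21.5·((1.075−1)/(1.049−1)−1) = 11.4082
V_final = 21.5 + 11.4082 = 32.9082
°P = 259 − 259/1.049 = 12.0982
cells = 0.91·32.9082·12.0982

362.2975 billion cells


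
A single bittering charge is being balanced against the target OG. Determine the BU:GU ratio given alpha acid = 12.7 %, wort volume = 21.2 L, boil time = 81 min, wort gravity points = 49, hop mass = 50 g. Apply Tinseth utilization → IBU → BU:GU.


U = 1.65·0.000125^(GP/1000)·(1−e^(−0.04t))/4.15;  IBU = (α/100)·m·U·1000/V;  BU:GU = IBU/GP
U = 1.65·0.000125^(49/1000)·(1−e^(−0.04·81))/4.15 = 0.2459
IBU = (12.7/100)·50·0.2459·1000/21.2 = 73.6668
BU:GU = 73.6668/49

1.5034


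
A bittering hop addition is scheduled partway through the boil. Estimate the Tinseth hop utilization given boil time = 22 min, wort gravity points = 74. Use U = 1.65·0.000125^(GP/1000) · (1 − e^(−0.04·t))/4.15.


bigness = 1.65·0.000125^(74/1000) = 0.8485
boil_factor = (1 − e^(−0.04·22))/4.15 = 0.1410
U = 0.8485 · 0.1410

0.1197


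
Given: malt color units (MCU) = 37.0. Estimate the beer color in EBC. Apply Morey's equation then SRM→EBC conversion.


SRM = 1.4922·MCU^0.6859;  EBC = SRM·1.97
SRM = 1.4922·37.0^0.6859 = 17.7606
EBC = 17.7606·1.97

34.9883 EBC


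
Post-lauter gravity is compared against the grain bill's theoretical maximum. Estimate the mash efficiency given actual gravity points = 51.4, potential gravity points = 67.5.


efficiency = actual / potential × 100
efficiency = 51.4 / 67.5 × 100

76.1481 %


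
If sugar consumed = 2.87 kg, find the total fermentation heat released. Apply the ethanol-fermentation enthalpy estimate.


Q = m_sugar · 590 kJ/kg
Q = 2.87 · 590

1693.3000 kJ


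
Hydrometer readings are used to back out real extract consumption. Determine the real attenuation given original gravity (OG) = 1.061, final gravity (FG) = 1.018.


AA = (OG−FG)/(OG−1)·100;  RA = AA·0.8192
AA = (1.061 − 1.018)/(1.061 − 1)·100 = 70.4918
RA = 70.4918·0.8192

57.7469 %


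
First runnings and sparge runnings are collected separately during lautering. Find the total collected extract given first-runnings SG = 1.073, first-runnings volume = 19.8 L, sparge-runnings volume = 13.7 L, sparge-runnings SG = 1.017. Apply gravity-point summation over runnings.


total = Σ (SG_i − 1)·1000·V_i
first = (1.073 − 1)·1000·19.8 = 1445.4000
sparge = (1.017 − 1)·1000·13.7 = 232.9000
total = 1445.4000 + 232.9000

1678.3000 gravity·L


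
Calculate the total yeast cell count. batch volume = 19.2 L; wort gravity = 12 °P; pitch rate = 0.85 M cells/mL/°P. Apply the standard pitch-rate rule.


cells (billions) = rate · V_L · °P
cells = 0.85 · 19.2 · 12

195.8400 billion cells


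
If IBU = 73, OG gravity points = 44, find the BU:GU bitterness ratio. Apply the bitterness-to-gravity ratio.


BU:GU = IBU / OG_points
BU:GU = 73 / 44

1.6591


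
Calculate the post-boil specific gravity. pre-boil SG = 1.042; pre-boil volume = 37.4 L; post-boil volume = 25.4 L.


SG_post = 1 + (SG_pre − 1)·V_pre/V_post
pts_pre = (1.042 − 1)·1000 = 42.0000
pts_post = 42.0000·37.4/25.4 = 61.8425
SG_post = 1 + 61.8425/1000

1.0618


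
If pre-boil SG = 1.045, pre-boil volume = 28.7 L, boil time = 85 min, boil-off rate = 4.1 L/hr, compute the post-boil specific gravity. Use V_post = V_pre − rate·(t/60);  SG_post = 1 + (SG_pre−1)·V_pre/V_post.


V_post = 28.7 − 4.1·(85/60) = 22.8917
SG_post = 1 + (1.045 − 1)·28.7/22.8917

1.0564


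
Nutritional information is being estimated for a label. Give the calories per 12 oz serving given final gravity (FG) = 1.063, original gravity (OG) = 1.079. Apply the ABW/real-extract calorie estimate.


ABW = (OG−FG)·131.25·0.79/FG;  °P = 259 − 259/SG (for OG→OE and FG→AE);  RE = 0.1808·OE + 0.8192·AE;  Cal = (6.9·ABW + 4·(RE−0.1))·FG·3.55
ABW = (1.079 − 1.063)·131.25·0.79/1.063 = 1.5607
OE = 259 − 259/1.079 = 18.9629 °P
AE = 259 − 259/1.063 = 15.3500 °P
RE = 0.1808·18.9629 + 0.8192·15.3500 = 16.0032 °P
Cal = (6.9·1.5607 + 4·(16.0032−0.1))·1.063·3.55

280.6893 kcal


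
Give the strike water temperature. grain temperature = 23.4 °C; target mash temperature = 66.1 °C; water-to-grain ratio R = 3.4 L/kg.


T_strike = (0.41/R)·(T_mash − T_grain) + T_mash
T_strike = (0.41/3.4)·(66.1 − 23.4) + 66.1

71.2491 °C


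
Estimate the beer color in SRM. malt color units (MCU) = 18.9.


SRM = 1.4922 · MCU^0.6859
SRM = 1.4922 · 18.9^0.6859

11.2035 SRM


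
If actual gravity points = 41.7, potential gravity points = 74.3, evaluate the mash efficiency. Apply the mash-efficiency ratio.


efficiency = actual / potential × 100
efficiency = 41.7 / 74.3 × 100

56.1238 %


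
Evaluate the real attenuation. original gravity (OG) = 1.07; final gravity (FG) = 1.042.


AA = (OG−FG)/(OG−1)·100;  RA = AA·0.8192
AA = (1.07 − 1.042)/(1.07 − 1)·100 = 40.0000
RA = 40.0000·0.8192

32.7680 %


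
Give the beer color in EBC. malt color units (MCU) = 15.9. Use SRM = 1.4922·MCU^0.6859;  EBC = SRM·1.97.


SRM = 1.4922·15.9^0.6859 = 9.9510
EBC = 9.9510·1.97

19.6034 EBC


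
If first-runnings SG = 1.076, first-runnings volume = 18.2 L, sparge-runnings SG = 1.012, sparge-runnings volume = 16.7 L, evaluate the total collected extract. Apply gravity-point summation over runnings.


total = Σ (SG_i − 1)·1000·V_i
first = (1.076 − 1)·1000·18.2 = 1383.2000
sparge = (1.012 − 1)·1000·16.7 = 200.4000
total = 1383.2000 + 200.4000

1583.6000 gravity·L


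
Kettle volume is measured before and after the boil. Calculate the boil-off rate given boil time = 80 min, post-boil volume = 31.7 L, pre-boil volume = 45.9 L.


rate = (V_pre − V_post) / (t_min/60)
rate = (45.9 − 31.7) / (80/60)

10.6500 L/hr


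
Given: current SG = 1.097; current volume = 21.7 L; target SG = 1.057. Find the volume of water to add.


V_water = V·((SG_curr − 1)/(SG_target − 1) − 1)
V_water = 21.7·((1.097 − 1)/(1.057 − 1) − 1)

15.2281 L


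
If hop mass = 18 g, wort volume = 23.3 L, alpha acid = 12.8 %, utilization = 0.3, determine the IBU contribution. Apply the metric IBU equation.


IBU = (α/100)·mass·U·1000 / V
IBU = (12.8/100)·18·0.3·1000 / 23.3

29.6652 IBU


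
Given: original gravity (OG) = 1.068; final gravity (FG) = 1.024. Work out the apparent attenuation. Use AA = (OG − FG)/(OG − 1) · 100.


AA = (1.068 − 1.024)/(1.068 − 1) · 100

64.7059 %


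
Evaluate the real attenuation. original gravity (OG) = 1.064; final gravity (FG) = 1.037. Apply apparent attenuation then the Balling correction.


AA = (OG−FG)/(OG−1)·100;  RA = AA·0.8192
AA = (1.064 − 1.037)/(1.064 − 1)·100 = 42.1875
RA = 42.1875·0.8192

34.5600 %


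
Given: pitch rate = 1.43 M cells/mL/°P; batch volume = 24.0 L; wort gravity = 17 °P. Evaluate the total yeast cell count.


cells (billions) = rate · V_L · °P
cells = 1.43 · 24.0 · 17

583.4400 billion cells


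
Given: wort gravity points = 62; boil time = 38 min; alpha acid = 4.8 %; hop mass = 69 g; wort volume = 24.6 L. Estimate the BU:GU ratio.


U = 1.65·0.000125^(GP/1000)·(1−e^(−0.04t))/4.15;  IBU = (α/100)·m·U·1000/V;  BU:GU = IBU/GP
U = 1.65·0.000125^(62/1000)·(1−e^(−0.04·38))/4.15 = 0.1779
IBU = (4.8/100)·69·0.1779·1000/24.6 = 23.9558
BU:GU = 23.9558/62

0.3864


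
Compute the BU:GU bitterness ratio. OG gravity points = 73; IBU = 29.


BU:GU = IBU / OG_points
BU:GU = 29 / 73

0.3973


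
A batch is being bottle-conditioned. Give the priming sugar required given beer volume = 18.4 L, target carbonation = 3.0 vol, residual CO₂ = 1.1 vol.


sugar = (target − residual)·4.0·V
sugar = (3.0 − 1.1)·4.0·18.4

139.8400 g


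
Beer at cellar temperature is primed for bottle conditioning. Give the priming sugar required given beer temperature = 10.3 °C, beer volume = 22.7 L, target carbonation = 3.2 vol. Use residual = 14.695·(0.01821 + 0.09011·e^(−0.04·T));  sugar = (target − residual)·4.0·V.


residual = 14.695·(0.01821 + 0.09011·e^(−0.04·10.3)) = 1.1446
sugar = (3.2 − 1.1446)·4.0·22.7

186.6282 g


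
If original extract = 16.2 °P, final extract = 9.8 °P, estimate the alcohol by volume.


SG = 259/(259 − P);  ABV = (OG − FG)·131.25
OG = 259/(259 − 16.2) = 1.0667
FG = 259/(259 − 9.8) = 1.0393
ABV = (1.0667 − 1.0393)·131.25

3.5957 % ABV


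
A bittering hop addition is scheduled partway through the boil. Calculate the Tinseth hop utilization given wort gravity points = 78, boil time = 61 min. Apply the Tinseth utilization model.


U = 1.65·0.000125^(GP/1000) · (1 − e^(−0.04·t))/4.15
bigness = 1.65·0.000125^(78/1000) = 0.8185
boil_factor = (1 − e^(−0.04·61))/4.15 = 0.2200
U = 0.8185 · 0.2200

0.1800


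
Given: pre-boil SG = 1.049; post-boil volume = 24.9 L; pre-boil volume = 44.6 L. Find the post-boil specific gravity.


SG_post = 1 + (SG_pre − 1)·V_pre/V_post
pts_pre = (1.049 − 1)·1000 = 49.0000
pts_post = 49.0000·44.6/24.9 = 87.7671
SG_post = 1 + 87.7671/1000

1.0878


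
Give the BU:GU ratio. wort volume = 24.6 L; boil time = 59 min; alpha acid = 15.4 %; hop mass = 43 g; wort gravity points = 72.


U = 1.65·0.000125^(GP/1000)·(1−e^(−0.04t))/4.15;  IBU = (α/100)·m·U·1000/V;  BU:GU = IBU/GP
U = 1.65·0.000125^(72/1000)·(1−e^(−0.04·59))/4.15 = 0.1885
IBU = (15.4/100)·43·0.1885·1000/24.6 = 50.7451
BU:GU = 50.7451/72

0.7048


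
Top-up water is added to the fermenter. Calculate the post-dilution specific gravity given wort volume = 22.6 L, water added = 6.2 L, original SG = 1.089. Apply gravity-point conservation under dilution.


SG_new = 1 + (SG_old − 1)·V_old/(V_old + V_water)
pts = (1.089 − 1)·1000·22.6/(22.6 + 6.2) = 69.8403
SG_new = 1 + 69.8403/1000

1.0698


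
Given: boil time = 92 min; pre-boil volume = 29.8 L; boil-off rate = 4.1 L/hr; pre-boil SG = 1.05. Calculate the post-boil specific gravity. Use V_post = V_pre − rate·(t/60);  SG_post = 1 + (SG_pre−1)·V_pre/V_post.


V_post = 29.8 − 4.1·(92/60) = 23.5133
SG_post = 1 + (1.05 − 1)·29.8/23.5133

1.0634


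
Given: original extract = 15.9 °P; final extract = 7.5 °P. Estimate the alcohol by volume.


SG = 259/(259 − P);  ABV = (OG − FG)·131.25
OG = 259/(259 − 15.9) = 1.0654
FG = 259/(259 − 7.5) = 1.0298
ABV = (1.0654 − 1.0298)·131.25

4.6704 % ABV


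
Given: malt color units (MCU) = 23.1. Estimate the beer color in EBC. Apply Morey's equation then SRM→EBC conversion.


SRM = 1.4922·MCU^0.6859;  EBC = SRM·1.97
SRM = 1.4922·23.1^0.6859 = 12.8567
EBC = 12.8567·1.97

25.3276 EBC


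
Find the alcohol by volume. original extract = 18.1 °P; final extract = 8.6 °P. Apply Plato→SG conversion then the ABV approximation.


SG = 259/(259 − P);  ABV = (OG − FG)·131.25
OG = 259/(259 − 18.1) = 1.0751
FG = 259/(259 − 8.6) = 1.0343
ABV = (1.0751 − 1.0343)·131.25

5.3537 % ABV


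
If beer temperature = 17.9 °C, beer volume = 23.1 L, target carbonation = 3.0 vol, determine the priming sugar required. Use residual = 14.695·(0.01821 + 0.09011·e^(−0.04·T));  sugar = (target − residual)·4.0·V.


residual = 14.695·(0.01821 + 0.09011·e^(−0.04·17.9)) = 0.9147
sugar = (3.0 − 0.9147)·4.0·23.1

192.6798 g


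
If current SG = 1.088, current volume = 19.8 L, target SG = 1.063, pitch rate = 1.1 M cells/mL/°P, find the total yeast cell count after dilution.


V_w = V·((SG_c−1)/(SG_t−1)−1);  °P = 259 − 259/SG_t;  cells = rate·(V+V_w)·°P
V_w = 19.8·((1.088−1)/(1.063−1)−1) = 7.8571
V_final = 19.8 + 7.8571 = 27.6571
°P = 259 − 259/1.063 = 15.3500
cells = 1.1·27.6571·15.3500

466.9894 billion cells


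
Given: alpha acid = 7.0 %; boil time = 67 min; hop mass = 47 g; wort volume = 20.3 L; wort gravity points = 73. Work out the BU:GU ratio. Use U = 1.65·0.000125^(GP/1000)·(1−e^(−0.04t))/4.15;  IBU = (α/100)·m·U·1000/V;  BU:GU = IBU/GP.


U = 1.65·0.000125^(73/1000)·(1−e^(−0.04·67))/4.15 = 0.1922
IBU = (7.0/100)·47·0.1922·1000/20.3 = 31.1432
BU:GU = 31.1432/73

0.4266


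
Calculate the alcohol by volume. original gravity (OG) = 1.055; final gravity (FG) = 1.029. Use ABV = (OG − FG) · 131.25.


ABV = (1.055 − 1.029) · 131.25

3.4125 % ABV


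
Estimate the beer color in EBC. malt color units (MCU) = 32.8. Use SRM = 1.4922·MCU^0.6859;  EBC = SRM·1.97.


SRM = 1.4922·32.8^0.6859 = 16.3518
EBC = 16.3518·1.97

32.2130 EBC


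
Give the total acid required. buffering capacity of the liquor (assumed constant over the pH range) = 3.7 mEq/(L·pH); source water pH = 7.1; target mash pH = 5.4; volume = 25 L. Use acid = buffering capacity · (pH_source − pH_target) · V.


acid = 3.7 · (7.1 − 5.4) · 25

157.2500 mEq


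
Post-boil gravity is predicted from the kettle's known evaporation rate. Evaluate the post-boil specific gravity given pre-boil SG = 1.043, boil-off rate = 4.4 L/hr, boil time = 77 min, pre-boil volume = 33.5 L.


V_post = V_pre − rate·(t/60);  SG_post = 1 + (SG_pre−1)·V_pre/V_post
V_post = 33.5 − 4.4·(77/60) = 27.8533
SG_post = 1 + (1.043 − 1)·33.5/27.8533

1.0517


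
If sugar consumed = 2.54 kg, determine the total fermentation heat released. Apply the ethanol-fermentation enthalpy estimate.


Q = m_sugar · 590 kJ/kg
Q = 2.54 · 590

1498.6000 kJ


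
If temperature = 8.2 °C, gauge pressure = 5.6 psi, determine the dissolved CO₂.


vols = (P + 14.695)·(0.01821 + 0.09011·e^(−0.04·T))
vols = (5.6 + 14.695)·(0.01821 + 0.09011·e^(−0.04·8.2))

1.6870 volumes


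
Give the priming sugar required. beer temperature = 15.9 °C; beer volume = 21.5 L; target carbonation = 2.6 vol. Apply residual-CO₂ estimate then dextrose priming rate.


residual = 14.695·(0.01821 + 0.09011·e^(−0.04·T));  sugar = (target − residual)·4.0·V
residual = 14.695·(0.01821 + 0.09011·e^(−0.04·15.9)) = 0.9686
sugar = (2.6 − 0.9686)·4.0·21.5

140.2989 g


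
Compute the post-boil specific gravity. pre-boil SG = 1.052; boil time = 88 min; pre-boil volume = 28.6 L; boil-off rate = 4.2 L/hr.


V_post = V_pre − rate·(t/60);  SG_post = 1 + (SG_pre−1)·V_pre/V_post
V_post = 28.6 − 4.2·(88/60) = 22.4400
SG_post = 1 + (1.052 − 1)·28.6/22.4400

1.0663


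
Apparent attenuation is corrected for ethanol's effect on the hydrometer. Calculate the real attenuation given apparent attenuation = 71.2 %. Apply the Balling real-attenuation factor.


RA = AA · 0.8192
RA = 71.2 · 0.8192

58.3270 %


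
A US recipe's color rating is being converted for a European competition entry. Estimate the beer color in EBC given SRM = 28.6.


EBC = SRM · 1.97
EBC = 28.6 · 1.97

56.3420 EBC


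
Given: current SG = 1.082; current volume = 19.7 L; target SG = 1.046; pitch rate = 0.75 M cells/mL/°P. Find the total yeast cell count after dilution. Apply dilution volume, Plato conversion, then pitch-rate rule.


V_w = V·((SG_c−1)/(SG_t−1)−1);  °P = 259 − 259/SG_t;  cells = rate·(V+V_w)·°P
V_w = 19.7·((1.082−1)/(1.046−1)−1) = 15.4174
V_final = 19.7 + 15.4174 = 35.1174
°P = 259 − 259/1.046 = 11.3901
cells = 0.75·35.1174·11.3901

299.9918 billion cells


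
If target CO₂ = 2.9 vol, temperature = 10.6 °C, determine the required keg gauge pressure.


psi = vols/(0.01821 + 0.09011·e^(−0.04·T)) − 14.695
psi = 2.9/(0.01821 + 0.09011·e^(−0.04·10.6)) − 14.695

22.8794 psi


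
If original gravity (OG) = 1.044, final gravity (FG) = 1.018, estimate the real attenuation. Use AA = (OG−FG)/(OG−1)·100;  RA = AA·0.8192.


AA = (1.044 − 1.018)/(1.044 − 1)·100 = 59.0909
RA = 59.0909·0.8192

48.4073 %


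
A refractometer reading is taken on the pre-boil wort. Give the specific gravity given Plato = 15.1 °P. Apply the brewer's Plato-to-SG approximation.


SG = 259/(259 − P)
SG = 259/(259 − 15.1)

1.0619


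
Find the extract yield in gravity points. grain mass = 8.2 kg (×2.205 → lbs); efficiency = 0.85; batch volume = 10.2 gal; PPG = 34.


points = lbs × PPG × eff / vol
lbs = 8.2 × 2.205 = 18.0810
points = 18.0810 × 34 × 0.85 / 10.2

51.2295 points


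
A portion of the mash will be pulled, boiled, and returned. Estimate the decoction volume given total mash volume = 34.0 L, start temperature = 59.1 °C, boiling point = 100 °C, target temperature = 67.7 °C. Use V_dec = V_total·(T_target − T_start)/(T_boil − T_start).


V_dec = 34.0·(67.7 − 59.1)/(100 − 59.1)

7.1491 L


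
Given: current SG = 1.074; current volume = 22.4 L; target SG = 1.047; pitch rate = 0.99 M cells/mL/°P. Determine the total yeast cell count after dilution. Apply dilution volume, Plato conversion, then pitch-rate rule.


V_w = V·((SG_c−1)/(SG_t−1)−1);  °P = 259 − 259/SG_t;  cells = rate·(V+V_w)·°P
V_w = 22.4·((1.074−1)/(1.047−1)−1) = 12.8681
V_final = 22.4 + 12.8681 = 35.2681
°P = 259 − 259/1.047 = 11.6266
cells = 0.99·35.2681·11.6266

405.9458 billion cells


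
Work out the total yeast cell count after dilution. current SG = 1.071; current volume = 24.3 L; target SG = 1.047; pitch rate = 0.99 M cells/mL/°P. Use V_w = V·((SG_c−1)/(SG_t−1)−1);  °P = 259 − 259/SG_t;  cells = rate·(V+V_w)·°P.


V_w = 24.3·((1.071−1)/(1.047−1)−1) = 12.4085
V_final = 24.3 + 12.4085 = 36.7085
°P = 259 − 259/1.047 = 11.6266
cells = 0.99·36.7085·11.6266

422.5255 billion cells


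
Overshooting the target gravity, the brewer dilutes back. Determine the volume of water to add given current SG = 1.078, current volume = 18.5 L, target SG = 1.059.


V_water = V·((SG_curr − 1)/(SG_target − 1) − 1)
V_water = 18.5·((1.078 − 1)/(1.059 − 1) − 1)

5.9576 L


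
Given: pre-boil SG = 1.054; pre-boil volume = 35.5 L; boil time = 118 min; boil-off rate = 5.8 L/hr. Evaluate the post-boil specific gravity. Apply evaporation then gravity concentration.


V_post = V_pre − rate·(t/60);  SG_post = 1 + (SG_pre−1)·V_pre/V_post
V_post = 35.5 − 5.8·(118/60) = 24.0933
SG_post = 1 + (1.054 − 1)·35.5/24.0933

1.0796


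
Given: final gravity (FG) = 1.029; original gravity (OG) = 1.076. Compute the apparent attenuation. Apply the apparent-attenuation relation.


AA = (OG − FG)/(OG − 1) · 100
AA = (1.076 − 1.029)/(1.076 − 1) · 100

61.8421 %


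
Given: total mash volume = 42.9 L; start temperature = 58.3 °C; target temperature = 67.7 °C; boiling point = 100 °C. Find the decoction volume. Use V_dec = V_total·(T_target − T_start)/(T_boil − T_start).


V_dec = 42.9·(67.7 − 58.3)/(100 − 58.3)

9.6705 L


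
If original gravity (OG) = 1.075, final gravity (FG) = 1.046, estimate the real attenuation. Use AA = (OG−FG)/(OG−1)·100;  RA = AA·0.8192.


AA = (1.075 − 1.046)/(1.075 − 1)·100 = 38.6667
RA = 38.6667·0.8192

31.6757 %


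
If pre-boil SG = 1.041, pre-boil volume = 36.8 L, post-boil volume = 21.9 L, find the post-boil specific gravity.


SG_post = 1 + (SG_pre − 1)·V_pre/V_post
pts_pre = (1.041 − 1)·1000 = 41.0000
pts_post = 41.0000·36.8/21.9 = 68.8950
SG_post = 1 + 68.8950/1000

1.0689


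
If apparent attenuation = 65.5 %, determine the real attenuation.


RA = AA · 0.8192
RA = 65.5 · 0.8192

53.6576 %


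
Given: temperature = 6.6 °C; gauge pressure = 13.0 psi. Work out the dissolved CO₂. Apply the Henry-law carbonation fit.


vols = (P + 14.695)·(0.01821 + 0.09011·e^(−0.04·T))
vols = (13.0 + 14.695)·(0.01821 + 0.09011·e^(−0.04·6.6))

2.4209 volumes


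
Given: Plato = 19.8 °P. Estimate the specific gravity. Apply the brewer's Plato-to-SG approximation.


SG = 259/(259 − P)
SG = 259/(259 − 19.8)

1.0828


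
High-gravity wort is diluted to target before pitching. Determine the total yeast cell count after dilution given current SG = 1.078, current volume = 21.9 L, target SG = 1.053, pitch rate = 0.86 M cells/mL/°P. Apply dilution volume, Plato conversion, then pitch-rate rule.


V_w = V·((SG_c−1)/(SG_t−1)−1);  °P = 259 − 259/SG_t;  cells = rate·(V+V_w)·°P
V_w = 21.9·((1.078−1)/(1.053−1)−1) = 10.3302
V_final = 21.9 + 10.3302 = 32.2302
°P = 259 − 259/1.053 = 13.0361
cells = 0.86·32.2302·13.0361

361.3338 billion cells


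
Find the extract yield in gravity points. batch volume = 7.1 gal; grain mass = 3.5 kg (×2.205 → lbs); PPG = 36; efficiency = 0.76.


points = lbs × PPG × eff / vol
lbs = 3.5 × 2.205 = 7.7175
points = 7.7175 × 36 × 0.76 / 7.1

29.7395 points


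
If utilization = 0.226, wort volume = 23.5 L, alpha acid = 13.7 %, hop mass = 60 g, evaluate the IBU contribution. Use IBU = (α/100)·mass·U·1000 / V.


IBU = (13.7/100)·60·0.226·1000 / 23.5

79.0519 IBU


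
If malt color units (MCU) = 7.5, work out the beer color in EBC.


SRM = 1.4922·MCU^0.6859;  EBC = SRM·1.97
SRM = 1.4922·7.5^0.6859 = 5.9434
EBC = 5.9434·1.97

11.7084 EBC


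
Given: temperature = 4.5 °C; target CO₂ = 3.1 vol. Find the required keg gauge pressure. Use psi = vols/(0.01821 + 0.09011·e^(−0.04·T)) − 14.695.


psi = 3.1/(0.01821 + 0.09011·e^(−0.04·4.5)) − 14.695

18.4685 psi


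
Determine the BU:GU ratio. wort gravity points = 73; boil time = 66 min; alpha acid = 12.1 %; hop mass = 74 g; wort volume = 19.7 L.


U = 1.65·0.000125^(GP/1000)·(1−e^(−0.04t))/4.15;  IBU = (α/100)·m·U·1000/V;  BU:GU = IBU/GP
U = 1.65·0.000125^(73/1000)·(1−e^(−0.04·66))/4.15 = 0.1916
IBU = (12.1/100)·74·0.1916·1000/19.7 = 87.0779
BU:GU = 87.0779/73

1.1928


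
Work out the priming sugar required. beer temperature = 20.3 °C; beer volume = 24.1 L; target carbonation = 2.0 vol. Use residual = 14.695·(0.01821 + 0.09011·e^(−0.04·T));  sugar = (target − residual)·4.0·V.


residual = 14.695·(0.01821 + 0.09011·e^(−0.04·20.3)) = 0.8555
sugar = (2.0 − 0.8555)·4.0·24.1

110.3312 g


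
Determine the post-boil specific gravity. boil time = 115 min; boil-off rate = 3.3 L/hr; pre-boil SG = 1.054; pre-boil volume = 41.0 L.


V_post = V_pre − rate·(t/60);  SG_post = 1 + (SG_pre−1)·V_pre/V_post
V_post = 41.0 − 3.3·(115/60) = 34.6750
SG_post = 1 + (1.054 − 1)·41.0/34.6750

1.0639
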